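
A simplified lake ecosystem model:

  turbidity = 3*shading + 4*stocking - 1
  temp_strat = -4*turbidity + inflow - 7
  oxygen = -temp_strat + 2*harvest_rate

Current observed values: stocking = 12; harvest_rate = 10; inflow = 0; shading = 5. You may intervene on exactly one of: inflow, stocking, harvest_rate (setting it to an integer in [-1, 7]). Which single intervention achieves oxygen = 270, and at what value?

set inflow = 5

Intervening on inflow: with other inputs at their observed values, oxygen = -inflow + 275. Solving for 270 gives inflow = 5, within [-1, 7].
Intervening on stocking: oxygen = 16*stocking + 83. Reaching 270 requires stocking = 187/16, not an integer.
Intervening on harvest_rate: oxygen = 2*harvest_rate + 255. Reaching 270 requires harvest_rate = 15/2, not an integer.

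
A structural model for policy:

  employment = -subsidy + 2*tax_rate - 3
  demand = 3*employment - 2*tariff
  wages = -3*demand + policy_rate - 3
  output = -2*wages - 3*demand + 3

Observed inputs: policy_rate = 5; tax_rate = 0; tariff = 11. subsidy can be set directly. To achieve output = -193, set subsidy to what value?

Substituting into the employment equation gives employment = -subsidy - 3.
Substituting into the demand equation gives demand = -3*subsidy - 31.
Substituting into the wages equation gives wages = 9*subsidy + 95.
This gives output = -9*subsidy - 94.
Solve -9*subsidy - 94 = -193: subsidy = (-193 + 94) / -9 = 11.

subsidy = 11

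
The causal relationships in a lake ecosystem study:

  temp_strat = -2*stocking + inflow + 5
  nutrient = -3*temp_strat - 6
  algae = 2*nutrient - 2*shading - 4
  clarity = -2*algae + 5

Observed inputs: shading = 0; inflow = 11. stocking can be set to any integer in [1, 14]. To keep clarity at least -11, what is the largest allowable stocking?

stocking = 10

Substituting into the temp_strat equation gives temp_strat = -2*stocking + 16.
nutrient becomes 6*stocking - 54.
algae becomes 12*stocking - 112.
Substituting into the clarity equation gives clarity = -24*stocking + 229.
Require -24*stocking + 229 ≥ -11, so stocking ≤ 10.
The largest integer in [1, 14] satisfying this is 10.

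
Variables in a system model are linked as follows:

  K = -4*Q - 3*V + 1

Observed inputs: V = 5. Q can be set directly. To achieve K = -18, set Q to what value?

Q = 1

Substituting into the K equation gives K = -4*Q - 14.
Solve -4*Q - 14 = -18: Q = (-18 + 14) / -4 = 1.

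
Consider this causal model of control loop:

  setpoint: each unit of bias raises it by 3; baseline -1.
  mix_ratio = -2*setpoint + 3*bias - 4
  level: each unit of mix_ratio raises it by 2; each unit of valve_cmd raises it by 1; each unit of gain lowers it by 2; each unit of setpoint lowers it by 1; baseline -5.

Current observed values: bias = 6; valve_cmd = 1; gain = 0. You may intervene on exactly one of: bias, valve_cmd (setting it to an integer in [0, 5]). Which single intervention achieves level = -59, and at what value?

Intervening on bias: level = -9*bias - 7. Reaching -59 requires bias = 52/9, not an integer.
Intervening on valve_cmd: with other inputs at their observed values, level = valve_cmd - 62. Solving for -59 gives valve_cmd = 3, within [0, 5].

set valve_cmd = 3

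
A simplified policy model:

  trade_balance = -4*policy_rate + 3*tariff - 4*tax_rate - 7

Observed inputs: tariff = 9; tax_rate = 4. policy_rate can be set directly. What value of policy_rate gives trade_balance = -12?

policy_rate = 4

Substituting into the trade_balance equation gives trade_balance = -4*policy_rate + 4.
Solve -4*policy_rate + 4 = -12: policy_rate = (-12 - 4) / -4 = 4.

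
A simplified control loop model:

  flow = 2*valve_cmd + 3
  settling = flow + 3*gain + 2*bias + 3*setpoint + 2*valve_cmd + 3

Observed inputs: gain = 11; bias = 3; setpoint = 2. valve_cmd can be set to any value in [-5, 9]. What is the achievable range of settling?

31 to 87

Substituting into the settling equation gives settling = 4*valve_cmd + 51.
Linear in valve_cmd, so extremes are at the endpoints: valve_cmd = -5 gives settling = 31; valve_cmd = 9 gives settling = 87.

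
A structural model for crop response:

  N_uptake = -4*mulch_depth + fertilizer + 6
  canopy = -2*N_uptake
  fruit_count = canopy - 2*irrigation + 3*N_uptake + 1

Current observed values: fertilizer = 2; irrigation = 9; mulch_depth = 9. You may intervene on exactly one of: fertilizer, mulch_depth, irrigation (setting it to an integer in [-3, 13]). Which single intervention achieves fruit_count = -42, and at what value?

Intervening on fertilizer: with other inputs at their observed values, fruit_count = fertilizer - 47. Solving for -42 gives fertilizer = 5, within [-3, 13].
Intervening on mulch_depth: fruit_count = -4*mulch_depth - 9. Reaching -42 requires mulch_depth = 33/4, not an integer.
Intervening on irrigation: fruit_count = -2*irrigation - 27. Reaching -42 requires irrigation = 15/2, not an integer.

set fertilizer = 5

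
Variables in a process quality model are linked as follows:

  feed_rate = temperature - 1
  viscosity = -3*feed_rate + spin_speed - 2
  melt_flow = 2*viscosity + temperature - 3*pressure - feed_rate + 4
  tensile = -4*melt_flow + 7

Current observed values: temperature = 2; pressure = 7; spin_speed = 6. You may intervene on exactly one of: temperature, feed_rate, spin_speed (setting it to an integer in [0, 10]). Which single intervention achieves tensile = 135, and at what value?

Intervening on temperature: with other inputs at their observed values, tensile = 24*temperature + 15. Solving for 135 gives temperature = 5, within [0, 10].
Intervening on feed_rate: tensile = 28*feed_rate + 35. Reaching 135 requires feed_rate = 25/7, not an integer.
Intervening on spin_speed: tensile = -8*spin_speed + 111. Reaching 135 requires spin_speed = -3, outside [0, 10].

set temperature = 5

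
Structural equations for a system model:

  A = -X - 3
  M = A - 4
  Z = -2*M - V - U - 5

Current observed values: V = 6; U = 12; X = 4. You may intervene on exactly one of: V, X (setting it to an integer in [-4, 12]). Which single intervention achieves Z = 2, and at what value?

set V = 3

Intervening on V: with other inputs at their observed values, Z = -V + 5. Solving for 2 gives V = 3, within [-4, 12].
Intervening on X: Z = 2*X - 9. Reaching 2 requires X = 11/2, not an integer.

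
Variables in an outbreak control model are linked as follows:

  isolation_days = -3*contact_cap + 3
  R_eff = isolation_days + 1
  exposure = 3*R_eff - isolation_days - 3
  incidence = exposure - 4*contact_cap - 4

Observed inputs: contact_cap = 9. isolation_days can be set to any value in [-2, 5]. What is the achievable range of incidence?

-44 to -30

Intervening on isolation_days fixes its value directly, overriding its dependence on contact_cap.
Substituting into the exposure equation gives exposure = 2*isolation_days.
Substituting into the incidence equation gives incidence = 2*isolation_days - 40.
Linear in isolation_days, so extremes are at the endpoints: isolation_days = -2 gives incidence = -44; isolation_days = 5 gives incidence = -30.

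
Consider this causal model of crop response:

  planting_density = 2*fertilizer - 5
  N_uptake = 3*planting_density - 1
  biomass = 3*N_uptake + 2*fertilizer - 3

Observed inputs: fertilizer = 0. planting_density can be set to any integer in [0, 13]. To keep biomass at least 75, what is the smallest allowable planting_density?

Intervening on planting_density fixes its value directly, overriding its dependence on fertilizer.
Substituting into the biomass equation gives biomass = 9*planting_density - 6.
Require 9*planting_density - 6 ≥ 75, so planting_density ≥ 9.
The smallest integer in [0, 13] satisfying this is 9.

planting_density = 9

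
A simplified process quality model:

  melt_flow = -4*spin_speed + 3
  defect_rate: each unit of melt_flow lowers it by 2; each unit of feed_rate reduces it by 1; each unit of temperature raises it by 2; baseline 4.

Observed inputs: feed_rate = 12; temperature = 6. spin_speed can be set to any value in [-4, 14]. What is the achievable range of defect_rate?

-34 to 110

Substituting into the defect_rate equation gives defect_rate = 8*spin_speed - 2.
Linear in spin_speed, so extremes are at the endpoints: spin_speed = -4 gives defect_rate = -34; spin_speed = 14 gives defect_rate = 110.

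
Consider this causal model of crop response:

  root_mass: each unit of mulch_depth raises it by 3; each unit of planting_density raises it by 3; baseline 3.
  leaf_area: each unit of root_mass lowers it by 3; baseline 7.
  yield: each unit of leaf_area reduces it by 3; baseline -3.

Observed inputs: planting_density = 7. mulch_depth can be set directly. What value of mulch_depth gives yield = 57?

mulch_depth = -5

Substituting into the root_mass equation gives root_mass = 3*mulch_depth + 24.
leaf_area becomes -9*mulch_depth - 65.
This gives yield = 27*mulch_depth + 192.
Solve 27*mulch_depth + 192 = 57: mulch_depth = (57 - 192) / 27 = -5.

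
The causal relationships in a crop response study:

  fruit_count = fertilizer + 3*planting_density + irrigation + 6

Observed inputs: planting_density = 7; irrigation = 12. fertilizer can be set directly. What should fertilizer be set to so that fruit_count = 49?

Substituting into the fruit_count equation gives fruit_count = fertilizer + 39.
Solve fertilizer + 39 = 49: fertilizer = (49 - 39) / 1 = 10.

fertilizer = 10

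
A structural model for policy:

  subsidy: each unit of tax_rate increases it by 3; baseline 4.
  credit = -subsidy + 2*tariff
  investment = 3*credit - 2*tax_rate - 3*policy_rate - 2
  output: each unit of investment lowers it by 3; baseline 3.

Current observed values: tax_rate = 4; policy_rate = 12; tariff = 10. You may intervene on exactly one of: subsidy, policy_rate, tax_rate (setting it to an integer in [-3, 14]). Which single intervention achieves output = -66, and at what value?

set subsidy = -3

Intervening on subsidy: with other inputs at their observed values, output = 9*subsidy - 39. Solving for -66 gives subsidy = -3, within [-3, 14].
Intervening on policy_rate: output = 9*policy_rate - 3. Reaching -66 requires policy_rate = -7, outside [-3, 14].
Intervening on tax_rate: output = 33*tax_rate - 27. Reaching -66 requires tax_rate = -13/11, not an integer.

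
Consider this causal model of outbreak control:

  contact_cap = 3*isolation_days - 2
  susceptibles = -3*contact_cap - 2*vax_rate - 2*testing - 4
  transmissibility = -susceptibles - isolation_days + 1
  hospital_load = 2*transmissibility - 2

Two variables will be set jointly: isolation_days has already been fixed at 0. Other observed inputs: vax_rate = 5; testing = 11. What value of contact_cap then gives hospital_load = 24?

With isolation_days held at 0:
Intervening on contact_cap fixes its value directly, overriding its dependence on isolation_days.
Substituting into the susceptibles equation gives susceptibles = -3*contact_cap - 36.
This gives transmissibility = 3*contact_cap + 37.
Substituting into the hospital_load equation gives hospital_load = 6*contact_cap + 72.
Solve 6*contact_cap + 72 = 24: contact_cap = (24 - 72) / 6 = -8.

contact_cap = -8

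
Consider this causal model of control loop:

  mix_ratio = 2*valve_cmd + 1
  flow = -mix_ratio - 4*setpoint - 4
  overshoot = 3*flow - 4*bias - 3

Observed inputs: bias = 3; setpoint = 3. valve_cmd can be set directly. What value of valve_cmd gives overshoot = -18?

Substituting into the flow equation gives flow = -2*valve_cmd - 17.
Substituting into the overshoot equation gives overshoot = -6*valve_cmd - 66.
Solve -6*valve_cmd - 66 = -18: valve_cmd = (-18 + 66) / -6 = -8.

valve_cmd = -8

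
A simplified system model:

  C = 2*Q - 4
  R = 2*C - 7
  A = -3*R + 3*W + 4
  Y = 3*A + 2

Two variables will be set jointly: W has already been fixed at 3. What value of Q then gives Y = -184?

Q = 10

With W held at 3:
Substituting into the R equation gives R = 4*Q - 15.
Substituting into the A equation gives A = -12*Q + 58.
Y becomes -36*Q + 176.
Solve -36*Q + 176 = -184: Q = (-184 - 176) / -36 = 10.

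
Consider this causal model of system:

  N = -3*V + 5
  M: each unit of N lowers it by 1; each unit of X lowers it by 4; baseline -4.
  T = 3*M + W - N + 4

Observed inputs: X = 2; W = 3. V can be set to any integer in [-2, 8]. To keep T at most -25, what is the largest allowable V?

Substituting into the M equation gives M = 3*V - 17.
So T = 12*V - 49.
Require 12*V - 49 ≤ -25, so V ≤ 2.
The largest integer in [-2, 8] satisfying this is 2.

V = 2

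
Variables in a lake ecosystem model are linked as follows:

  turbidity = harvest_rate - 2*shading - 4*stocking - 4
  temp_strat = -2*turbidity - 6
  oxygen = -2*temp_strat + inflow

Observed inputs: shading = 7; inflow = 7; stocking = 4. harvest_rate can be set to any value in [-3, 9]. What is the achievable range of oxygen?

-129 to -81

Substituting into the turbidity equation gives turbidity = harvest_rate - 34.
So temp_strat = -2*harvest_rate + 62.
So oxygen = 4*harvest_rate - 117.
Linear in harvest_rate, so extremes are at the endpoints: harvest_rate = -3 gives oxygen = -129; harvest_rate = 9 gives oxygen = -81.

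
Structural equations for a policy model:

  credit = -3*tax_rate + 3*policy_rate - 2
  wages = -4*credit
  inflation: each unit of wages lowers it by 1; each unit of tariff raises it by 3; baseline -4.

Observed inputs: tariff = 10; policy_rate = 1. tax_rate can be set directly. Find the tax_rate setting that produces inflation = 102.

Substituting into the credit equation gives credit = -3*tax_rate + 1.
Substituting into the wages equation gives wages = 12*tax_rate - 4.
Substituting into the inflation equation gives inflation = -12*tax_rate + 30.
Solve -12*tax_rate + 30 = 102: tax_rate = (102 - 30) / -12 = -6.

tax_rate = -6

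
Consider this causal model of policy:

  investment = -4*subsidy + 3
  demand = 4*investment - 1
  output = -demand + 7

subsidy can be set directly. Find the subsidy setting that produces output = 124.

Substituting into the demand equation gives demand = -16*subsidy + 11.
output becomes 16*subsidy - 4.
Solve 16*subsidy - 4 = 124: subsidy = (124 + 4) / 16 = 8.

subsidy = 8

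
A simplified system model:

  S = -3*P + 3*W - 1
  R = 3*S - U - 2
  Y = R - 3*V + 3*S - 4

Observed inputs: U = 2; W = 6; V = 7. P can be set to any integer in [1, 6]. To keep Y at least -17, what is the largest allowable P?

Substituting into the S equation gives S = -3*P + 17.
Substituting into the R equation gives R = -9*P + 47.
Y becomes -18*P + 73.
Require -18*P + 73 ≥ -17, so P ≤ 5.
The largest integer in [1, 6] satisfying this is 5.

P = 5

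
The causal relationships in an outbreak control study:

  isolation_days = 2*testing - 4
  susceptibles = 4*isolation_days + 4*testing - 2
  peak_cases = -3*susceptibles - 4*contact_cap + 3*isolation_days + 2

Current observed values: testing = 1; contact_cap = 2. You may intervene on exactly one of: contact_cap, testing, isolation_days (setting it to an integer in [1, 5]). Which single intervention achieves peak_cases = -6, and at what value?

set contact_cap = 5

Intervening on contact_cap: with other inputs at their observed values, peak_cases = -4*contact_cap + 14. Solving for -6 gives contact_cap = 5, within [1, 5].
Intervening on testing: peak_cases = -30*testing + 36. Reaching -6 requires testing = 7/5, not an integer.
Intervening on isolation_days: peak_cases = -9*isolation_days - 12. Reaching -6 requires isolation_days = -2/3, not an integer.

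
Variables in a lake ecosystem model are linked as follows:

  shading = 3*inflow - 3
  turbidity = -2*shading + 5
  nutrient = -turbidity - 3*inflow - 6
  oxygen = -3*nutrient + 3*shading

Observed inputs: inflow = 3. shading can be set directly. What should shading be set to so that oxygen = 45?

Intervening on shading fixes its value directly, overriding its dependence on inflow.
Substituting into the nutrient equation gives nutrient = 2*shading - 20.
This gives oxygen = -3*shading + 60.
Solve -3*shading + 60 = 45: shading = (45 - 60) / -3 = 5.

shading = 5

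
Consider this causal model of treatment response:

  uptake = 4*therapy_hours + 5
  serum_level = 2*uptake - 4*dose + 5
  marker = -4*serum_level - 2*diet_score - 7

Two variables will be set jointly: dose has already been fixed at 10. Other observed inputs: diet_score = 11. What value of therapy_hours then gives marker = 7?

therapy_hours = 2

With dose held at 10:
Substituting into the serum_level equation gives serum_level = 8*therapy_hours - 25.
Substituting into the marker equation gives marker = -32*therapy_hours + 71.
Solve -32*therapy_hours + 71 = 7: therapy_hours = (7 - 71) / -32 = 2.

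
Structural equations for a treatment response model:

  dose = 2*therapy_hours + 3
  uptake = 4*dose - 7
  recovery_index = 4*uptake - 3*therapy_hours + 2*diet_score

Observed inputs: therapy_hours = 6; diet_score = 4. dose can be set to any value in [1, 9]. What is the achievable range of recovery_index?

Intervening on dose fixes its value directly, overriding its dependence on therapy_hours.
Substituting into the recovery_index equation gives recovery_index = 16*dose - 38.
Linear in dose, so extremes are at the endpoints: dose = 1 gives recovery_index = -22; dose = 9 gives recovery_index = 106.

-22 to 106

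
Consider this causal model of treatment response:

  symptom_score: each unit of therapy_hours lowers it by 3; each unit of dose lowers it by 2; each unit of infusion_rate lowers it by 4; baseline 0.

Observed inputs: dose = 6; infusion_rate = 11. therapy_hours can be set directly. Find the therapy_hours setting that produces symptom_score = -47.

Substituting into the symptom_score equation gives symptom_score = -3*therapy_hours - 56.
Solve -3*therapy_hours - 56 = -47: therapy_hours = (-47 + 56) / -3 = -3.

therapy_hours = -3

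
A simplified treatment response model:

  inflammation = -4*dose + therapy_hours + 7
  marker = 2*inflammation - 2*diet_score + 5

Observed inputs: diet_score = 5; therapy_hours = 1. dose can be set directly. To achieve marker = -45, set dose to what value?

dose = 7

Substituting into the inflammation equation gives inflammation = -4*dose + 8.
Substituting into the marker equation gives marker = -8*dose + 11.
Solve -8*dose + 11 = -45: dose = (-45 - 11) / -8 = 7.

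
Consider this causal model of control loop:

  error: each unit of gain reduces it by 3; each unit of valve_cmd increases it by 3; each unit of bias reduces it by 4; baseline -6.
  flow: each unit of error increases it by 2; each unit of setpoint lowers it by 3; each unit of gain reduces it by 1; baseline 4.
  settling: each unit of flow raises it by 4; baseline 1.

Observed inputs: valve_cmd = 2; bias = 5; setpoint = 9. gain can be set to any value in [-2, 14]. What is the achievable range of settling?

-643 to -195

Substituting into the error equation gives error = -3*gain - 20.
Substituting into the flow equation gives flow = -7*gain - 63.
Substituting into the settling equation gives settling = -28*gain - 251.
Linear in gain, so extremes are at the endpoints: gain = -2 gives settling = -195; gain = 14 gives settling = -643.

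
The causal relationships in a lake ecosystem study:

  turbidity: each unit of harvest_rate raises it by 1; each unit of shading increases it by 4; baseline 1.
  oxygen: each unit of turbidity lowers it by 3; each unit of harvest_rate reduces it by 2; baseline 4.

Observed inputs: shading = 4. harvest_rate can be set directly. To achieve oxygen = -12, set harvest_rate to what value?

Substituting into the turbidity equation gives turbidity = harvest_rate + 17.
Substituting into the oxygen equation gives oxygen = -5*harvest_rate - 47.
Solve -5*harvest_rate - 47 = -12: harvest_rate = (-12 + 47) / -5 = -7.

harvest_rate = -7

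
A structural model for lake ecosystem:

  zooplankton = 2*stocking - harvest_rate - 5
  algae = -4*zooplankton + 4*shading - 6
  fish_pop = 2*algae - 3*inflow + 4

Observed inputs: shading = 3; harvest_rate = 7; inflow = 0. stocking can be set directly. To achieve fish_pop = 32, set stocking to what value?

Substituting into the zooplankton equation gives zooplankton = 2*stocking - 12.
Substituting into the algae equation gives algae = -8*stocking + 54.
So fish_pop = -16*stocking + 112.
Solve -16*stocking + 112 = 32: stocking = (32 - 112) / -16 = 5.

stocking = 5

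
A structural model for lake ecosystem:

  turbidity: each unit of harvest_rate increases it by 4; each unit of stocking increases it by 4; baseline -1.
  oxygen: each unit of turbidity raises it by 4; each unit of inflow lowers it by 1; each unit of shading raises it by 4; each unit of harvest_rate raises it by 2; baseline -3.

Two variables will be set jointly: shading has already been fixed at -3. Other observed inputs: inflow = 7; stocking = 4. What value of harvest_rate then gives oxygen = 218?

harvest_rate = 10

With shading held at -3:
Substituting into the turbidity equation gives turbidity = 4*harvest_rate + 15.
Substituting into the oxygen equation gives oxygen = 18*harvest_rate + 38.
Solve 18*harvest_rate + 38 = 218: harvest_rate = (218 - 38) / 18 = 10.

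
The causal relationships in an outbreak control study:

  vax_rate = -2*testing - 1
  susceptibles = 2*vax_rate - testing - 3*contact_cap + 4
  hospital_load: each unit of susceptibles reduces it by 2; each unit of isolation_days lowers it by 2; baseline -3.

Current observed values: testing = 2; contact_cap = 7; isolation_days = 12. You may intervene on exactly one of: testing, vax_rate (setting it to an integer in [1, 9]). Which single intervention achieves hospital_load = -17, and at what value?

Intervening on testing: hospital_load = 10*testing + 11. Reaching -17 requires testing = -14/5, not an integer.
Intervening on vax_rate: with other inputs at their observed values, hospital_load = -4*vax_rate + 11. Solving for -17 gives vax_rate = 7, within [1, 9].

set vax_rate = 7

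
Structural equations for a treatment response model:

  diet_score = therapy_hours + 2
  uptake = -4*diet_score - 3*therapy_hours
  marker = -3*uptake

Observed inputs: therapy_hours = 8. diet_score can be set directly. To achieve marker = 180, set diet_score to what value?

Intervening on diet_score fixes its value directly, overriding its dependence on therapy_hours.
Substituting into the uptake equation gives uptake = -4*diet_score - 24.
Substituting into the marker equation gives marker = 12*diet_score + 72.
Solve 12*diet_score + 72 = 180: diet_score = (180 - 72) / 12 = 9.

diet_score = 9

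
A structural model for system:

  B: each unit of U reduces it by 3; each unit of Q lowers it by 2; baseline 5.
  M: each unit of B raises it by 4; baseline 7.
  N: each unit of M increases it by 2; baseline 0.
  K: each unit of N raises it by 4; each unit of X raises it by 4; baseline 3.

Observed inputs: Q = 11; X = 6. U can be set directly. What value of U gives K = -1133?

U = 7

Substituting into the B equation gives B = -3*U - 17.
This gives M = -12*U - 61.
Substituting into the N equation gives N = -24*U - 122.
So K = -96*U - 461.
Solve -96*U - 461 = -1133: U = (-1133 + 461) / -96 = 7.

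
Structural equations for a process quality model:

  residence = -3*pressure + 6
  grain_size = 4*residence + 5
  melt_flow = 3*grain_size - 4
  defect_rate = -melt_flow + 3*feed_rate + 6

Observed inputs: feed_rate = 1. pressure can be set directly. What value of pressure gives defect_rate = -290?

pressure = -6

Substituting into the grain_size equation gives grain_size = -12*pressure + 29.
melt_flow becomes -36*pressure + 83.
Substituting into the defect_rate equation gives defect_rate = 36*pressure - 74.
Solve 36*pressure - 74 = -290: pressure = (-290 + 74) / 36 = -6.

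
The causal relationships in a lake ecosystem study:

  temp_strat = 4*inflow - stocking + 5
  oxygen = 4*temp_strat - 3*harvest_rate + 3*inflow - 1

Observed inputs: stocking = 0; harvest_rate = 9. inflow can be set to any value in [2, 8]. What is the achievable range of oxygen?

Substituting into the temp_strat equation gives temp_strat = 4*inflow + 5.
Substituting into the oxygen equation gives oxygen = 19*inflow - 8.
Linear in inflow, so extremes are at the endpoints: inflow = 2 gives oxygen = 30; inflow = 8 gives oxygen = 144.

30 to 144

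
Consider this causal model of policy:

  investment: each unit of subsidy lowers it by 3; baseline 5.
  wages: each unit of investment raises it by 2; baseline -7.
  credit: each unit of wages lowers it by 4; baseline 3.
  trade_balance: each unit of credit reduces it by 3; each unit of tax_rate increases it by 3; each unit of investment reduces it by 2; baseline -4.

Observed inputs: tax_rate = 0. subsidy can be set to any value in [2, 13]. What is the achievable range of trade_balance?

Substituting into the wages equation gives wages = -6*subsidy + 3.
Substituting into the credit equation gives credit = 24*subsidy - 9.
trade_balance becomes -66*subsidy + 13.
Linear in subsidy, so extremes are at the endpoints: subsidy = 2 gives trade_balance = -119; subsidy = 13 gives trade_balance = -845.

-845 to -119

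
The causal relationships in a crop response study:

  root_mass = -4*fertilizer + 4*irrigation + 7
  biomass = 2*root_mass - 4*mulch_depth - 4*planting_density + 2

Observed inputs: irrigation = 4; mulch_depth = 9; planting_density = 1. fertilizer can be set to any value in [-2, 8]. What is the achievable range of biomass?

Substituting into the root_mass equation gives root_mass = -4*fertilizer + 23.
Substituting into the biomass equation gives biomass = -8*fertilizer + 8.
Linear in fertilizer, so extremes are at the endpoints: fertilizer = -2 gives biomass = 24; fertilizer = 8 gives biomass = -56.

-56 to 24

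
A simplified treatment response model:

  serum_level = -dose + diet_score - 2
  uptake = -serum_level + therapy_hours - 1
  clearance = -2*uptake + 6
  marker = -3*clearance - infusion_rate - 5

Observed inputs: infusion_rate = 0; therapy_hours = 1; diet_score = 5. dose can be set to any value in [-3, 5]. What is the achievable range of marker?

Substituting into the serum_level equation gives serum_level = -dose + 3.
Substituting into the uptake equation gives uptake = dose - 3.
Substituting into the clearance equation gives clearance = -2*dose + 12.
marker becomes 6*dose - 41.
Linear in dose, so extremes are at the endpoints: dose = -3 gives marker = -59; dose = 5 gives marker = -11.

-59 to -11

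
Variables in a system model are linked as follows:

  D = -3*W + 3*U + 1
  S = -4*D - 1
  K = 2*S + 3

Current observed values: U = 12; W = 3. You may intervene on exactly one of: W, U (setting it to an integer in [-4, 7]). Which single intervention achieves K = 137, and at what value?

set U = -3

Intervening on W: K = 24*W - 295. Reaching 137 requires W = 18, outside [-4, 7].
Intervening on U: with other inputs at their observed values, K = -24*U + 65. Solving for 137 gives U = -3, within [-4, 7].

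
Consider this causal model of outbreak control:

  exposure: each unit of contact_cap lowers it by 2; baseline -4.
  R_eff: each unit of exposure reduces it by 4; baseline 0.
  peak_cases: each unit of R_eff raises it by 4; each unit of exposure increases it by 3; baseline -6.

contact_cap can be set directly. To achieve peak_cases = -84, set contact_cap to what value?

Substituting into the R_eff equation gives R_eff = 8*contact_cap + 16.
Substituting into the peak_cases equation gives peak_cases = 26*contact_cap + 46.
Solve 26*contact_cap + 46 = -84: contact_cap = (-84 - 46) / 26 = -5.

contact_cap = -5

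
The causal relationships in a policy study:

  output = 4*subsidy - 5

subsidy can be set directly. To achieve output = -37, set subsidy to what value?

Solve 4*subsidy - 5 = -37: subsidy = (-37 + 5) / 4 = -8.

subsidy = -8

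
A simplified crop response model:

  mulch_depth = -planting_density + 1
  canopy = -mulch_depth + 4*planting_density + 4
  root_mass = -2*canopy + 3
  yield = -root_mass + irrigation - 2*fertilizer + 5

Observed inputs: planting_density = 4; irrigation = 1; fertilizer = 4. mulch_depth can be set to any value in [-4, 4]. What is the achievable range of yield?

Intervening on mulch_depth fixes its value directly, overriding its dependence on planting_density.
Substituting into the canopy equation gives canopy = -mulch_depth + 20.
This gives root_mass = 2*mulch_depth - 37.
So yield = -2*mulch_depth + 35.
Linear in mulch_depth, so extremes are at the endpoints: mulch_depth = -4 gives yield = 43; mulch_depth = 4 gives yield = 27.

27 to 43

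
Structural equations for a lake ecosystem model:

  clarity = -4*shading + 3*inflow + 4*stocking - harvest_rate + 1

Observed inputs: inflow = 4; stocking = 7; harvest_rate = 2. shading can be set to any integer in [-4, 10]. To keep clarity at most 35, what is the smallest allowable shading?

Substituting into the clarity equation gives clarity = -4*shading + 39.
Require -4*shading + 39 ≤ 35, so shading ≥ 1.
The smallest integer in [-4, 10] satisfying this is 1.

shading = 1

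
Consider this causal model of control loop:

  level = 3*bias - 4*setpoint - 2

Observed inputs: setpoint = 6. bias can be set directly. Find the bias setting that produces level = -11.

Substituting into the level equation gives level = 3*bias - 26.
Solve 3*bias - 26 = -11: bias = (-11 + 26) / 3 = 5.

bias = 5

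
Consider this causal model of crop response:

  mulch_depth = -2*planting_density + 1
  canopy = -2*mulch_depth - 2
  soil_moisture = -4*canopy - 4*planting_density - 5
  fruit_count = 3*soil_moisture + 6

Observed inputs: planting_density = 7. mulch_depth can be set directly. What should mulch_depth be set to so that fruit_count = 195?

Intervening on mulch_depth fixes its value directly, overriding its dependence on planting_density.
Substituting into the soil_moisture equation gives soil_moisture = 8*mulch_depth - 25.
Substituting into the fruit_count equation gives fruit_count = 24*mulch_depth - 69.
Solve 24*mulch_depth - 69 = 195: mulch_depth = (195 + 69) / 24 = 11.

mulch_depth = 11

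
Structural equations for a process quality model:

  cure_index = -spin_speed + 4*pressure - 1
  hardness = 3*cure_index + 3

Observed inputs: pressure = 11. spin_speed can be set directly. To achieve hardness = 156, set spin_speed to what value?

Substituting into the cure_index equation gives cure_index = -spin_speed + 43.
Substituting into the hardness equation gives hardness = -3*spin_speed + 132.
Solve -3*spin_speed + 132 = 156: spin_speed = (156 - 132) / -3 = -8.

spin_speed = -8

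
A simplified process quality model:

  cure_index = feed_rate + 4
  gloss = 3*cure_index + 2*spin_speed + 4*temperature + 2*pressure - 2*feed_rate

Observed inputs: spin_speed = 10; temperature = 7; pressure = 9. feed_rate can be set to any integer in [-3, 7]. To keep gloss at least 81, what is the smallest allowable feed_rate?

Substituting into the gloss equation gives gloss = feed_rate + 78.
Require feed_rate + 78 ≥ 81, so feed_rate ≥ 3.
The smallest integer in [-3, 7] satisfying this is 3.

feed_rate = 3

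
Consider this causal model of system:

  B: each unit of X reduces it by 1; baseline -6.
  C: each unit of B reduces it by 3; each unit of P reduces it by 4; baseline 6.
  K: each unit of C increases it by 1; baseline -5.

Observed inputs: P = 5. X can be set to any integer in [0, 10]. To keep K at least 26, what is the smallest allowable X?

Substituting into the C equation gives C = 3*X + 4.
Substituting into the K equation gives K = 3*X - 1.
Require 3*X - 1 ≥ 26, so X ≥ 9.
The smallest integer in [0, 10] satisfying this is 9.

X = 9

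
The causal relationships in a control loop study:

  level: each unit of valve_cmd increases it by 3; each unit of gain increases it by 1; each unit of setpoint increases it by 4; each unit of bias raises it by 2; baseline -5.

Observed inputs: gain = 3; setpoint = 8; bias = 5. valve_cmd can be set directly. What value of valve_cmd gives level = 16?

valve_cmd = -8

Substituting into the level equation gives level = 3*valve_cmd + 40.
Solve 3*valve_cmd + 40 = 16: valve_cmd = (16 - 40) / 3 = -8.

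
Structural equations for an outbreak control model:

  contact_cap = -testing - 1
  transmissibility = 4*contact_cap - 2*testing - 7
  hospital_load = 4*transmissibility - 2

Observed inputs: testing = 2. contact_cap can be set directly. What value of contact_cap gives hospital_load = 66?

Intervening on contact_cap fixes its value directly, overriding its dependence on testing.
Substituting into the transmissibility equation gives transmissibility = 4*contact_cap - 11.
Substituting into the hospital_load equation gives hospital_load = 16*contact_cap - 46.
Solve 16*contact_cap - 46 = 66: contact_cap = (66 + 46) / 16 = 7.

contact_cap = 7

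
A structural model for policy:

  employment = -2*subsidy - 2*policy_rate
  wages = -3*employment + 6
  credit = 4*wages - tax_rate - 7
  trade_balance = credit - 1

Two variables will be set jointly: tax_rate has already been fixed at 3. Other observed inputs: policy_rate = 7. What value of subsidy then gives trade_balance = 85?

With tax_rate held at 3:
Substituting into the employment equation gives employment = -2*subsidy - 14.
This gives wages = 6*subsidy + 48.
So credit = 24*subsidy + 182.
trade_balance becomes 24*subsidy + 181.
Solve 24*subsidy + 181 = 85: subsidy = (85 - 181) / 24 = -4.

subsidy = -4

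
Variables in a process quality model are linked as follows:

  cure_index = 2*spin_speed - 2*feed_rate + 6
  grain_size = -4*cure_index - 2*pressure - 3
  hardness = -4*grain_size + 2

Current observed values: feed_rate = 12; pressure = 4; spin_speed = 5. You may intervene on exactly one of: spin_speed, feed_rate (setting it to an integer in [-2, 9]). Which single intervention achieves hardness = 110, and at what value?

Intervening on spin_speed: hardness = 32*spin_speed - 242. Reaching 110 requires spin_speed = 11, outside [-2, 9].
Intervening on feed_rate: with other inputs at their observed values, hardness = -32*feed_rate + 302. Solving for 110 gives feed_rate = 6, within [-2, 9].

set feed_rate = 6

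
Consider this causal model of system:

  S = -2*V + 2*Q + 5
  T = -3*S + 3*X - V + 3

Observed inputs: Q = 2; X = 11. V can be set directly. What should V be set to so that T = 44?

V = 7

Substituting into the S equation gives S = -2*V + 9.
Substituting into the T equation gives T = 5*V + 9.
Solve 5*V + 9 = 44: V = (44 - 9) / 5 = 7.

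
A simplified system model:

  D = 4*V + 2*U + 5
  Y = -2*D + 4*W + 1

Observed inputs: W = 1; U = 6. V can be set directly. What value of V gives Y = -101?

V = 9

Substituting into the D equation gives D = 4*V + 17.
This gives Y = -8*V - 29.
Solve -8*V - 29 = -101: V = (-101 + 29) / -8 = 9.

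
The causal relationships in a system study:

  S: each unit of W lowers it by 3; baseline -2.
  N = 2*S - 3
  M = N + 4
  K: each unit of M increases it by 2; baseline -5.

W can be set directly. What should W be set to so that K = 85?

W = -8

Substituting into the N equation gives N = -6*W - 7.
M becomes -6*W - 3.
Substituting into the K equation gives K = -12*W - 11.
Solve -12*W - 11 = 85: W = (85 + 11) / -12 = -8.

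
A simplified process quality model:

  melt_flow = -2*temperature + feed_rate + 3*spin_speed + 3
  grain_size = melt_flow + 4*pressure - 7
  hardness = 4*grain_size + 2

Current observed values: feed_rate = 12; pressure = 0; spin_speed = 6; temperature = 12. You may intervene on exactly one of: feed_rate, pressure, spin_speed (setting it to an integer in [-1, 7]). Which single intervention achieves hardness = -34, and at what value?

Intervening on feed_rate: with other inputs at their observed values, hardness = 4*feed_rate - 38. Solving for -34 gives feed_rate = 1, within [-1, 7].
Intervening on pressure: hardness = 16*pressure + 10. Reaching -34 requires pressure = -11/4, not an integer.
Intervening on spin_speed: hardness = 12*spin_speed - 62. Reaching -34 requires spin_speed = 7/3, not an integer.

set feed_rate = 1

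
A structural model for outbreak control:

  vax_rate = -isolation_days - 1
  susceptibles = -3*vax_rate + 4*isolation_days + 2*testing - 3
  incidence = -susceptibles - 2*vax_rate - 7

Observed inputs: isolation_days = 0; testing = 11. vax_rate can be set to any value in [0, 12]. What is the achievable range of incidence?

-26 to -14

Intervening on vax_rate fixes its value directly, overriding its dependence on isolation_days.
Substituting into the susceptibles equation gives susceptibles = -3*vax_rate + 19.
This gives incidence = vax_rate - 26.
Linear in vax_rate, so extremes are at the endpoints: vax_rate = 0 gives incidence = -26; vax_rate = 12 gives incidence = -14.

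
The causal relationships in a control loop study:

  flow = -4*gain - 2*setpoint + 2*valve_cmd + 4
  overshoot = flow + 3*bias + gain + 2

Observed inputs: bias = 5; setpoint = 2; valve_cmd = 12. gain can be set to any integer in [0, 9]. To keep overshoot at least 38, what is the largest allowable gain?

Substituting into the flow equation gives flow = -4*gain + 24.
So overshoot = -3*gain + 41.
Require -3*gain + 41 ≥ 38, so gain ≤ 1.
The largest integer in [0, 9] satisfying this is 1.

gain = 1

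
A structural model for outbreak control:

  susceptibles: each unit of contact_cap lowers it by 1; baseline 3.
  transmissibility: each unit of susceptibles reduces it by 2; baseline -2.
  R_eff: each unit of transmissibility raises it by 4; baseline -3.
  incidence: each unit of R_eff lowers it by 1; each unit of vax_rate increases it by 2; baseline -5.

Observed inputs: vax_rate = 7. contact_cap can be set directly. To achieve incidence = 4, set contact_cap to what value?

Substituting into the transmissibility equation gives transmissibility = 2*contact_cap - 8.
Substituting into the R_eff equation gives R_eff = 8*contact_cap - 35.
Substituting into the incidence equation gives incidence = -8*contact_cap + 44.
Solve -8*contact_cap + 44 = 4: contact_cap = (4 - 44) / -8 = 5.

contact_cap = 5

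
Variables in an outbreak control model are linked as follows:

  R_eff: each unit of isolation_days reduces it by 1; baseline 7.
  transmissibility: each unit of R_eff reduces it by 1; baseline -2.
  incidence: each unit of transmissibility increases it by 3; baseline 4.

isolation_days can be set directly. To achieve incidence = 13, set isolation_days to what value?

isolation_days = 12

Substituting into the transmissibility equation gives transmissibility = isolation_days - 9.
Substituting into the incidence equation gives incidence = 3*isolation_days - 23.
Solve 3*isolation_days - 23 = 13: isolation_days = (13 + 23) / 3 = 12.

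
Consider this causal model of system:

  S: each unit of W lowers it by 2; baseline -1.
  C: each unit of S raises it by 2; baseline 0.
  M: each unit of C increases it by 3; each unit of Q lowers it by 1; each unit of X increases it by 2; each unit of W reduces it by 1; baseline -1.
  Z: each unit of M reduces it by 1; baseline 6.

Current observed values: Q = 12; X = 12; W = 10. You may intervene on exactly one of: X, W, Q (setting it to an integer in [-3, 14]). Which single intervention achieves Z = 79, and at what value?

Intervening on X: Z = -2*X + 155. Reaching 79 requires X = 38, outside [-3, 14].
Intervening on W: with other inputs at their observed values, Z = 13*W + 1. Solving for 79 gives W = 6, within [-3, 14].
Intervening on Q: Z = Q + 119. Reaching 79 requires Q = -40, outside [-3, 14].

set W = 6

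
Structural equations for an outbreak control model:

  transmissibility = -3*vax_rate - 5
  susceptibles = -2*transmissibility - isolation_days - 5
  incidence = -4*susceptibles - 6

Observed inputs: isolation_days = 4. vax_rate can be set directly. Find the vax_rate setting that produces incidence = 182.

vax_rate = -8

Substituting into the susceptibles equation gives susceptibles = 6*vax_rate + 1.
Substituting into the incidence equation gives incidence = -24*vax_rate - 10.
Solve -24*vax_rate - 10 = 182: vax_rate = (182 + 10) / -24 = -8.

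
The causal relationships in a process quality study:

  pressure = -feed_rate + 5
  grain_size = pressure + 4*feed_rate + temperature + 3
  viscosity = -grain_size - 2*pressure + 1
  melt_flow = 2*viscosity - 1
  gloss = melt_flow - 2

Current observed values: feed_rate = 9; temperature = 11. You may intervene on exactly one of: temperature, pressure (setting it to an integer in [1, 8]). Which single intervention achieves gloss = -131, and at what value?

Intervening on temperature: gloss = -2*temperature - 55. Reaching -131 requires temperature = 38, outside [1, 8].
Intervening on pressure: with other inputs at their observed values, gloss = -6*pressure - 101. Solving for -131 gives pressure = 5, within [1, 8].

set pressure = 5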